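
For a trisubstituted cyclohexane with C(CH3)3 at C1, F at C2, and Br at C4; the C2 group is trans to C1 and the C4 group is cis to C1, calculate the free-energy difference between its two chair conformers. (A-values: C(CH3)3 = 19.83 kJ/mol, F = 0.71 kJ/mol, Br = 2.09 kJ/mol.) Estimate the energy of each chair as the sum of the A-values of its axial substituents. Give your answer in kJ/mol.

18.45 kJ/mol

Chair I (tert-butyl axial, fluoro axial, bromo equatorial): E = 20.54 kJ/mol.
Chair II (tert-butyl equatorial, fluoro equatorial, bromo axial): E = 2.09 kJ/mol.
ΔE = 20.54 − 2.09 = 18.45 kJ/mol; chair II is more stable.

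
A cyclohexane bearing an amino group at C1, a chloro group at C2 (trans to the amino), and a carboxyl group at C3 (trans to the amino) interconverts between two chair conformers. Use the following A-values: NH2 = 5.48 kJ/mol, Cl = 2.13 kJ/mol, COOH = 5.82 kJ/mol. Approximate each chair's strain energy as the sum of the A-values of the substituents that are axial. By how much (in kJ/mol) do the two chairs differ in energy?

1.79 kJ/mol

Chair I (amino axial, chloro axial, carboxyl equatorial): E = 7.61 kJ/mol.
Chair II (amino equatorial, chloro equatorial, carboxyl axial): E = 5.82 kJ/mol.
ΔE = 7.61 − 5.82 = 1.79 kJ/mol; chair II is more stable.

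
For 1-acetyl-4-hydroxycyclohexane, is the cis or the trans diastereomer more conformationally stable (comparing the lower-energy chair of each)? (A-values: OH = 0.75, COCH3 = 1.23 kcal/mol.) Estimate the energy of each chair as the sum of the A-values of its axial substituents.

At 1,4 positions (parity opposite): cis → (a,e or e,a); trans → (e,e or a,a).
Best chair for cis: E = 0.75 kcal/mol; best chair for trans: E = 0.00 kcal/mol.
The trans isomer is lower by 0.75 kcal/mol.

trans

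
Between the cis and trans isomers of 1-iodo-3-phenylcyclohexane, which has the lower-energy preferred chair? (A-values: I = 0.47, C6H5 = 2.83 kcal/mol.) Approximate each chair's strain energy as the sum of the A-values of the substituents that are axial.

At 1,3 positions (parity same): cis → (e,e or a,a); trans → (a,e or e,a).
Best chair for cis: E = 0.00 kcal/mol; best chair for trans: E = 0.47 kcal/mol.
The cis isomer is lower by 0.47 kcal/mol.

cis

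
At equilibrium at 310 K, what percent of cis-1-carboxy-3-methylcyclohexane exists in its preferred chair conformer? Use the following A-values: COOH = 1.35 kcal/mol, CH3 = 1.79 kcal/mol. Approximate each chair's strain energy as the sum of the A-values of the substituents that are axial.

99.4%

C1 and C3 have the same parity, so for the cis isomer the two substituents are e,e in one chair and a,a in the other.
Chair I (carboxyl axial, methyl axial): E = 3.14 kcal/mol; chair II (carboxyl equatorial, methyl equatorial): E = 0.00 kcal/mol.
ΔG = 3.14 kcal/mol between the two chairs.
K = exp(ΔG/RT) with R = 1.987×10⁻³ kcal mol⁻¹ K⁻¹ and T = 310 K gives K ≈ 164.
Fraction in the lower-energy chair = K/(K+1) = 99.4%.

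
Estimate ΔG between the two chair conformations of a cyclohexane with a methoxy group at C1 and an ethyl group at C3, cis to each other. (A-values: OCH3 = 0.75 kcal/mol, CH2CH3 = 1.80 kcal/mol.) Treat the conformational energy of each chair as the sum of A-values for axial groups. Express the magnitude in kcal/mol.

C1 and C3 have the same parity, so for the cis isomer the two substituents are e,e in one chair and a,a in the other.
Chair I (methoxy axial, ethyl axial): E = 2.55 kcal/mol.
Chair II (methoxy equatorial, ethyl equatorial): E = 0.00 kcal/mol.
ΔE = 2.55 − 0.00 = 2.55 kcal/mol; chair II is more stable.

2.55 kcal/mol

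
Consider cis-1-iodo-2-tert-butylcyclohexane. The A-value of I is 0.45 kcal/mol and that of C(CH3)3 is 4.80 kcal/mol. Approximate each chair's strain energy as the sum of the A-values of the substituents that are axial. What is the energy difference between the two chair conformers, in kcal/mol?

C1 and C2 have opposite parity, so for the cis isomer the two substituents are one axial and one equatorial in each chair.
Chair I (iodo axial, tert-butyl equatorial): E = 0.45 kcal/mol.
Chair II (iodo equatorial, tert-butyl axial): E = 4.80 kcal/mol.
ΔE = 4.80 − 0.45 = 4.35 kcal/mol; chair I is more stable.

4.35 kcal/mol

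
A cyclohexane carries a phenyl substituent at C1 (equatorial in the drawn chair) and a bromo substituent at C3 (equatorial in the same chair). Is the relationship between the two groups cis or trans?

cis

C1 and C3 have the same parity, so their axial bonds point in the same direction.
With same-parity carbons, two substituents on the same face are both axial or both equatorial; opposite faces give one of each.
Here the groups are equatorial/equatorial → same face → cis.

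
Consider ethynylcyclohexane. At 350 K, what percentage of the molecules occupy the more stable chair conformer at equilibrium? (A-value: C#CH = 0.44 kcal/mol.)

65.3%

One chair has the ethynyl group axial (E = 0.44 kcal/mol) and the other has it equatorial (E = 0).
ΔG = 0.44 kcal/mol between the two chairs.
K = exp(ΔG/RT) with R = 1.987×10⁻³ kcal mol⁻¹ K⁻¹ and T = 350 K gives K ≈ 1.88.
Fraction in the lower-energy chair = K/(K+1) = 65.3%.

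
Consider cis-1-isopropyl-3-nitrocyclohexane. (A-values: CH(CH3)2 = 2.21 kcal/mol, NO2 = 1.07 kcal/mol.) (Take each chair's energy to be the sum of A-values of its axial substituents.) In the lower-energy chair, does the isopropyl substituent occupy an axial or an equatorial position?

C1 and C3 have the same parity, so for the cis isomer the two substituents are e,e in one chair and a,a in the other.
Chair I (isopropyl axial, nitro axial): E = 3.28 kcal/mol.
Chair II (isopropyl equatorial, nitro equatorial): E = 0.00 kcal/mol.
Chair II is the more stable (lower-energy) conformer, and in that chair the isopropyl group is equatorial.

equatorial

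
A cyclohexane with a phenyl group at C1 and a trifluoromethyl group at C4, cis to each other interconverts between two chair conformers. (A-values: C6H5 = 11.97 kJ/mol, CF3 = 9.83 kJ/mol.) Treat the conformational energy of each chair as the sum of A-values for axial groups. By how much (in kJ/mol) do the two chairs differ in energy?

2.14 kJ/mol

C1 and C4 have opposite parity, so for the cis isomer the two substituents are one axial and one equatorial in each chair.
Chair I (phenyl axial, trifluoromethyl equatorial): E = 11.97 kJ/mol.
Chair II (phenyl equatorial, trifluoromethyl axial): E = 9.83 kJ/mol.
ΔE = 11.97 − 9.83 = 2.14 kJ/mol; chair II is more stable.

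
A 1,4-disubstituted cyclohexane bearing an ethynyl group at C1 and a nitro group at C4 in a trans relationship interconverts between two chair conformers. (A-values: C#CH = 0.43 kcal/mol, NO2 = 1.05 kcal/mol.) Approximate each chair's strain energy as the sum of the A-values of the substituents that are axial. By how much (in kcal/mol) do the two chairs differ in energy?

1.48 kcal/mol

C1 and C4 have opposite parity, so for the trans isomer the two substituents are e,e in one chair and a,a in the other.
Chair I (ethynyl axial, nitro axial): E = 1.48 kcal/mol.
Chair II (ethynyl equatorial, nitro equatorial): E = 0.00 kcal/mol.
ΔE = 1.48 − 0.00 = 1.48 kcal/mol; chair II is more stable.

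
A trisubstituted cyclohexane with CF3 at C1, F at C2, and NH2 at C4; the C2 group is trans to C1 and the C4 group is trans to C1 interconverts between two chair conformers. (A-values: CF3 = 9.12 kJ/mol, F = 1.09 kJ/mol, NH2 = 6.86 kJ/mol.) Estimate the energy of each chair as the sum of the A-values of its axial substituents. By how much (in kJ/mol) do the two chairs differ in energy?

Chair I (trifluoromethyl axial, fluoro axial, amino axial): E = 17.07 kJ/mol.
Chair II (trifluoromethyl equatorial, fluoro equatorial, amino equatorial): E = 0.00 kJ/mol.
ΔE = 17.07 − 0.00 = 17.07 kJ/mol; chair II is more stable.

17.07 kJ/mol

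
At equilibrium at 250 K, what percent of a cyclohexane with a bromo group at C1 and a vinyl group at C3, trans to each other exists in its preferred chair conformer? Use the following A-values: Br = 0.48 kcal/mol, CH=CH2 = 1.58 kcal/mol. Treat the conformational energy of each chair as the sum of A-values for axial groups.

90.2%

C1 and C3 have the same parity, so for the trans isomer the two substituents are one axial and one equatorial in each chair.
Chair I (bromo axial, vinyl equatorial): E = 0.48 kcal/mol; chair II (bromo equatorial, vinyl axial): E = 1.58 kcal/mol.
ΔG = 1.10 kcal/mol between the two chairs.
K = exp(ΔG/RT) with R = 1.987×10⁻³ kcal mol⁻¹ K⁻¹ and T = 250 K gives K ≈ 9.16.
Fraction in the lower-energy chair = K/(K+1) = 90.2%.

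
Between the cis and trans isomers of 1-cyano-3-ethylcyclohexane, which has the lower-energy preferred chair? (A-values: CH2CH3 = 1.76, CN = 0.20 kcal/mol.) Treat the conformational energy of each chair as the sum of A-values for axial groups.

At 1,3 positions (parity same): cis → (e,e or a,a); trans → (a,e or e,a).
Best chair for cis: E = 0.00 kcal/mol; best chair for trans: E = 0.20 kcal/mol.
The cis isomer is lower by 0.20 kcal/mol.

cis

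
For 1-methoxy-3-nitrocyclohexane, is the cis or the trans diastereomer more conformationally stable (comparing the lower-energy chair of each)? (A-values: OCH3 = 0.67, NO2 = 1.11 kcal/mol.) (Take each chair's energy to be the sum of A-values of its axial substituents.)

At 1,3 positions (parity same): cis → (e,e or a,a); trans → (a,e or e,a).
Best chair for cis: E = 0.00 kcal/mol; best chair for trans: E = 0.67 kcal/mol.
The cis isomer is lower by 0.67 kcal/mol.

cis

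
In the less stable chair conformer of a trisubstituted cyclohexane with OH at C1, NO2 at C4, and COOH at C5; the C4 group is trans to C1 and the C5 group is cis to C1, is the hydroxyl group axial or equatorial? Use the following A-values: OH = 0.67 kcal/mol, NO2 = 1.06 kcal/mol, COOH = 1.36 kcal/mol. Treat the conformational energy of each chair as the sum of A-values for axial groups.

Chair I (hydroxyl axial, nitro axial, carboxyl axial): E = 3.09 kcal/mol.
Chair II (hydroxyl equatorial, nitro equatorial, carboxyl equatorial): E = 0.00 kcal/mol.
Chair I is the less stable (higher-energy) conformer, and in that chair the hydroxyl group is axial.

axial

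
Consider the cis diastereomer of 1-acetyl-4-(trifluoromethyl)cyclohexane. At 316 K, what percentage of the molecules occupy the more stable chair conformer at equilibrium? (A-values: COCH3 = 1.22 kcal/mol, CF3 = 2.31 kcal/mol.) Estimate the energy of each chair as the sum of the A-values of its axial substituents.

85.0%

C1 and C4 have opposite parity, so for the cis isomer the two substituents are one axial and one equatorial in each chair.
Chair I (acetyl axial, trifluoromethyl equatorial): E = 1.22 kcal/mol; chair II (acetyl equatorial, trifluoromethyl axial): E = 2.31 kcal/mol.
ΔG = 1.09 kcal/mol between the two chairs.
K = exp(ΔG/RT) with R = 1.987×10⁻³ kcal mol⁻¹ K⁻¹ and T = 316 K gives K ≈ 5.67.
Fraction in the lower-energy chair = K/(K+1) = 85.0%.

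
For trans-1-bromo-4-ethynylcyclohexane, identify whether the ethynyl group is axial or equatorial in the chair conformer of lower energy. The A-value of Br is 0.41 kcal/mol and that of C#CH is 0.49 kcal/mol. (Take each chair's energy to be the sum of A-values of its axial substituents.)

C1 and C4 have opposite parity, so for the trans isomer the two substituents are e,e in one chair and a,a in the other.
Chair I (bromo axial, ethynyl axial): E = 0.90 kcal/mol.
Chair II (bromo equatorial, ethynyl equatorial): E = 0.00 kcal/mol.
Chair II is the more stable (lower-energy) conformer, and in that chair the ethynyl group is equatorial.

equatorial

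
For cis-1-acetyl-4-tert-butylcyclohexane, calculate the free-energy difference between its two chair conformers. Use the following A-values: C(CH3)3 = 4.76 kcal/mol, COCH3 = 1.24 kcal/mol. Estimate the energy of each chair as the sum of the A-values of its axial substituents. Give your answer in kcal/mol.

C1 and C4 have opposite parity, so for the cis isomer the two substituents are one axial and one equatorial in each chair.
Chair I (tert-butyl axial, acetyl equatorial): E = 4.76 kcal/mol.
Chair II (tert-butyl equatorial, acetyl axial): E = 1.24 kcal/mol.
ΔE = 4.76 − 1.24 = 3.52 kcal/mol; chair II is more stable.

3.52 kcal/mol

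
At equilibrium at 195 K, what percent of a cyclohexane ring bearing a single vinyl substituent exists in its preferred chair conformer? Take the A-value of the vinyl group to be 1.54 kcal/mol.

One chair has the vinyl group axial (E = 1.54 kcal/mol) and the other has it equatorial (E = 0).
ΔG = 1.54 kcal/mol between the two chairs.
K = exp(ΔG/RT) with R = 1.987×10⁻³ kcal mol⁻¹ K⁻¹ and T = 195 K gives K ≈ 53.2.
Fraction in the lower-energy chair = K/(K+1) = 98.2%.

98.2%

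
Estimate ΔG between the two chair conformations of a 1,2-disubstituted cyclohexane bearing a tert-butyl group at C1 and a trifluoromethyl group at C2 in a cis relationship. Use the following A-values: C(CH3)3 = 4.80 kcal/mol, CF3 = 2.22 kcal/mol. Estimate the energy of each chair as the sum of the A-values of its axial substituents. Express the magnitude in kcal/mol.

C1 and C2 have opposite parity, so for the cis isomer the two substituents are one axial and one equatorial in each chair.
Chair I (tert-butyl axial, trifluoromethyl equatorial): E = 4.80 kcal/mol.
Chair II (tert-butyl equatorial, trifluoromethyl axial): E = 2.22 kcal/mol.
ΔE = 4.80 − 2.22 = 2.58 kcal/mol; chair II is more stable.

2.58 kcal/mol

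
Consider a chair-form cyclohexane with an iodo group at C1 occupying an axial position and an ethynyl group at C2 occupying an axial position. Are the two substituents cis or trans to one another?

C1 and C2 have opposite parity, so their axial bonds point in opposite directions.
With opposite-parity carbons, two substituents on the same face are one axial and one equatorial; opposite faces give both axial or both equatorial.
Here the groups are axial/axial → opposite face → trans.

trans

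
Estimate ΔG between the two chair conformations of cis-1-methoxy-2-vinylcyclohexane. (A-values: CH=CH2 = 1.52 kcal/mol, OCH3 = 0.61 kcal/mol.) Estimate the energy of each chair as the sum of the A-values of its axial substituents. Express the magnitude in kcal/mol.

C1 and C2 have opposite parity, so for the cis isomer the two substituents are one axial and one equatorial in each chair.
Chair I (vinyl axial, methoxy equatorial): E = 1.52 kcal/mol.
Chair II (vinyl equatorial, methoxy axial): E = 0.61 kcal/mol.
ΔE = 1.52 − 0.61 = 0.91 kcal/mol; chair II is more stable.

0.91 kcal/mol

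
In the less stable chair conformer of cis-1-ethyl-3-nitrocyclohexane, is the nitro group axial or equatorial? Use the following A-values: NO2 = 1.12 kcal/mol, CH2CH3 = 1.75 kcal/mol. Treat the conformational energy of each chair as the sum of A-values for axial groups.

C1 and C3 have the same parity, so for the cis isomer the two substituents are e,e in one chair and a,a in the other.
Chair I (nitro axial, ethyl axial): E = 2.87 kcal/mol.
Chair II (nitro equatorial, ethyl equatorial): E = 0.00 kcal/mol.
Chair I is the less stable (higher-energy) conformer, and in that chair the nitro group is axial.

axial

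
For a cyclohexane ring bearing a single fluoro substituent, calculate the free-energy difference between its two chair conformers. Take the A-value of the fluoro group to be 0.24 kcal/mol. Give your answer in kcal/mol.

A monosubstituted cyclohexane has one chair with the fluoro group axial (E = A = 0.24 kcal/mol) and one with it equatorial (E = 0).
ΔE = 0.24 − 0 = 0.24 kcal/mol.

0.24 kcal/mol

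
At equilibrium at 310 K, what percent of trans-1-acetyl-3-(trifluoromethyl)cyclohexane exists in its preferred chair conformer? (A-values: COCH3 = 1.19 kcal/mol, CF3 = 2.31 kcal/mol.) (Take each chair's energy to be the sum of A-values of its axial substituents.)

86.0%

C1 and C3 have the same parity, so for the trans isomer the two substituents are one axial and one equatorial in each chair.
Chair I (acetyl axial, trifluoromethyl equatorial): E = 1.19 kcal/mol; chair II (acetyl equatorial, trifluoromethyl axial): E = 2.31 kcal/mol.
ΔG = 1.12 kcal/mol between the two chairs.
K = exp(ΔG/RT) with R = 1.987×10⁻³ kcal mol⁻¹ K⁻¹ and T = 310 K gives K ≈ 6.16.
Fraction in the lower-energy chair = K/(K+1) = 86.0%.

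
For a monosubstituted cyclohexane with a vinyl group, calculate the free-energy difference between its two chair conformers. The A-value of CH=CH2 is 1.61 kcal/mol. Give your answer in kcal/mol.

A monosubstituted cyclohexane has one chair with the vinyl group axial (E = A = 1.61 kcal/mol) and one with it equatorial (E = 0).
ΔE = 1.61 − 0 = 1.61 kcal/mol.

1.61 kcal/mol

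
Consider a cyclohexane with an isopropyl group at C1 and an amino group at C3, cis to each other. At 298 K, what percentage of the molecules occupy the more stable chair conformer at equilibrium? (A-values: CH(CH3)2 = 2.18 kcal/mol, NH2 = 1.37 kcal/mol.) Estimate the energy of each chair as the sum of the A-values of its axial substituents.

99.8%

C1 and C3 have the same parity, so for the cis isomer the two substituents are e,e in one chair and a,a in the other.
Chair I (isopropyl axial, amino axial): E = 3.55 kcal/mol; chair II (isopropyl equatorial, amino equatorial): E = 0.00 kcal/mol.
ΔG = 3.55 kcal/mol between the two chairs.
K = exp(ΔG/RT) with R = 1.987×10⁻³ kcal mol⁻¹ K⁻¹ and T = 298 K gives K ≈ 402.
Fraction in the lower-energy chair = K/(K+1) = 99.8%.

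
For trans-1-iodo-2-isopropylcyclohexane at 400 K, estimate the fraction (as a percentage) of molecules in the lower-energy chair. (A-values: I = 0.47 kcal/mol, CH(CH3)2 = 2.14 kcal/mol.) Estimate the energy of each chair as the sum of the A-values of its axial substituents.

96.4%

C1 and C2 have opposite parity, so for the trans isomer the two substituents are e,e in one chair and a,a in the other.
Chair I (iodo axial, isopropyl axial): E = 2.61 kcal/mol; chair II (iodo equatorial, isopropyl equatorial): E = 0.00 kcal/mol.
ΔG = 2.61 kcal/mol between the two chairs.
K = exp(ΔG/RT) with R = 1.987×10⁻³ kcal mol⁻¹ K⁻¹ and T = 400 K gives K ≈ 26.7.
Fraction in the lower-energy chair = K/(K+1) = 96.4%.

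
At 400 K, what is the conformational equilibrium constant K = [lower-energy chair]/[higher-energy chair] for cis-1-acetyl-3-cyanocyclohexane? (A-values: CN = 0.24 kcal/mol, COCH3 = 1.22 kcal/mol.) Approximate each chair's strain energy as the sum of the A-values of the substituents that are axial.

C1 and C3 have the same parity, so for the cis isomer the two substituents are e,e in one chair and a,a in the other.
Chair I (cyano axial, acetyl axial): E = 1.46 kcal/mol; chair II (cyano equatorial, acetyl equatorial): E = 0.00 kcal/mol.
ΔG = 1.46 kcal/mol between the two chairs.
K = exp(ΔG/RT) with R = 1.987×10⁻³ kcal mol⁻¹ K⁻¹ and T = 400 K gives K ≈ 6.28.

K ≈ 6.28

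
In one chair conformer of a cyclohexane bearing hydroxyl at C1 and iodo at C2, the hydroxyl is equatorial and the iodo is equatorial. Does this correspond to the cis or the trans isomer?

C1 and C2 have opposite parity, so their axial bonds point in opposite directions.
With opposite-parity carbons, two substituents on the same face are one axial and one equatorial; opposite faces give both axial or both equatorial.
Here the groups are equatorial/equatorial → opposite face → trans.

trans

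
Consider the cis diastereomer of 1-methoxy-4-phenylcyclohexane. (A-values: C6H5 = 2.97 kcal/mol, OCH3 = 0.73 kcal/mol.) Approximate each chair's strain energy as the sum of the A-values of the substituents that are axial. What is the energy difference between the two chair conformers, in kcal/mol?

C1 and C4 have opposite parity, so for the cis isomer the two substituents are one axial and one equatorial in each chair.
Chair I (phenyl axial, methoxy equatorial): E = 2.97 kcal/mol.
Chair II (phenyl equatorial, methoxy axial): E = 0.73 kcal/mol.
ΔE = 2.97 − 0.73 = 2.24 kcal/mol; chair II is more stable.

2.24 kcal/mol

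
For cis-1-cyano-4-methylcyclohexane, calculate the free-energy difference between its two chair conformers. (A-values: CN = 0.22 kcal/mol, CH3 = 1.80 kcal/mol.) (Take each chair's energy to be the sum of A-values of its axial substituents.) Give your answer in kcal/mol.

1.58 kcal/mol

C1 and C4 have opposite parity, so for the cis isomer the two substituents are one axial and one equatorial in each chair.
Chair I (cyano axial, methyl equatorial): E = 0.22 kcal/mol.
Chair II (cyano equatorial, methyl axial): E = 1.80 kcal/mol.
ΔE = 1.80 − 0.22 = 1.58 kcal/mol; chair I is more stable.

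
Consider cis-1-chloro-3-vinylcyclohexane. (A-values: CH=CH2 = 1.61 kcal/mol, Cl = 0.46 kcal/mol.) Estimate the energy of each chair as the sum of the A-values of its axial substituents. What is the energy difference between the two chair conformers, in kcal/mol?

C1 and C3 have the same parity, so for the cis isomer the two substituents are e,e in one chair and a,a in the other.
Chair I (vinyl axial, chloro axial): E = 2.07 kcal/mol.
Chair II (vinyl equatorial, chloro equatorial): E = 0.00 kcal/mol.
ΔE = 2.07 − 0.00 = 2.07 kcal/mol; chair II is more stable.

2.07 kcal/mol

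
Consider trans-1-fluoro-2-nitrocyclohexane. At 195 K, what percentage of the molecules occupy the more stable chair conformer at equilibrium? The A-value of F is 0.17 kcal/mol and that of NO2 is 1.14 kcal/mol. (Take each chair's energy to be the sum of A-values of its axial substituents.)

96.7%

C1 and C2 have opposite parity, so for the trans isomer the two substituents are e,e in one chair and a,a in the other.
Chair I (fluoro axial, nitro axial): E = 1.31 kcal/mol; chair II (fluoro equatorial, nitro equatorial): E = 0.00 kcal/mol.
ΔG = 1.31 kcal/mol between the two chairs.
K = exp(ΔG/RT) with R = 1.987×10⁻³ kcal mol⁻¹ K⁻¹ and T = 195 K gives K ≈ 29.4.
Fraction in the lower-energy chair = K/(K+1) = 96.7%.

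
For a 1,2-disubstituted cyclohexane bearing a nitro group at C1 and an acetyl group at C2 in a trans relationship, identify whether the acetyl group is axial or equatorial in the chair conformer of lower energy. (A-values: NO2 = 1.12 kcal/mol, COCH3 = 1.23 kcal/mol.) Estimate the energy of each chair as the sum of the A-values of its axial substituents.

equatorial

C1 and C2 have opposite parity, so for the trans isomer the two substituents are e,e in one chair and a,a in the other.
Chair I (nitro axial, acetyl axial): E = 2.35 kcal/mol.
Chair II (nitro equatorial, acetyl equatorial): E = 0.00 kcal/mol.
Chair II is the more stable (lower-energy) conformer, and in that chair the acetyl group is equatorial.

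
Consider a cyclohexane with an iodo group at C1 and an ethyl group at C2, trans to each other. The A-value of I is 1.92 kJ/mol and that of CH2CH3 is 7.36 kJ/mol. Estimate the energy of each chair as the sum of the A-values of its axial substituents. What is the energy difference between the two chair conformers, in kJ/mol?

9.28 kJ/mol

C1 and C2 have opposite parity, so for the trans isomer the two substituents are e,e in one chair and a,a in the other.
Chair I (iodo axial, ethyl axial): E = 9.28 kJ/mol.
Chair II (iodo equatorial, ethyl equatorial): E = 0.00 kJ/mol.
ΔE = 9.28 − 0.00 = 9.28 kJ/mol; chair II is more stable.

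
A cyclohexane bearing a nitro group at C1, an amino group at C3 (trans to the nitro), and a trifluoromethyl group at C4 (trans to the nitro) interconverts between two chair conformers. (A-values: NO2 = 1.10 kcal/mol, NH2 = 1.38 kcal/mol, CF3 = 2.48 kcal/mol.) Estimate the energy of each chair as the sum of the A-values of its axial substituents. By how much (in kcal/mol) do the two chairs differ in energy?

2.20 kcal/mol

Chair I (nitro axial, amino equatorial, trifluoromethyl axial): E = 3.58 kcal/mol.
Chair II (nitro equatorial, amino axial, trifluoromethyl equatorial): E = 1.38 kcal/mol.
ΔE = 3.58 − 1.38 = 2.20 kcal/mol; chair II is more stable.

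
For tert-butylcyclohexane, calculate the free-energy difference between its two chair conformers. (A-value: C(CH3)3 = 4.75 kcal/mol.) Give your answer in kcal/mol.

A monosubstituted cyclohexane has one chair with the tert-butyl group axial (E = A = 4.75 kcal/mol) and one with it equatorial (E = 0).
ΔE = 4.75 − 0 = 4.75 kcal/mol.

4.75 kcal/mol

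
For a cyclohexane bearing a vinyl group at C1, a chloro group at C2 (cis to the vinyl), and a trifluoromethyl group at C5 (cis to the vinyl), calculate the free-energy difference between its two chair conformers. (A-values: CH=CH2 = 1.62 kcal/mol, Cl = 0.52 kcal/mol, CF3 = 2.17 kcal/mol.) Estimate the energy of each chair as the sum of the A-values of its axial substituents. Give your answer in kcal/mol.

Chair I (vinyl axial, chloro equatorial, trifluoromethyl axial): E = 3.79 kcal/mol.
Chair II (vinyl equatorial, chloro axial, trifluoromethyl equatorial): E = 0.52 kcal/mol.
ΔE = 3.79 − 0.52 = 3.27 kcal/mol; chair II is more stable.

3.27 kcal/mol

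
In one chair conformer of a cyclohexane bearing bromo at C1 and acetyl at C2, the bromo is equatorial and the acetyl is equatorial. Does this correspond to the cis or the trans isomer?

trans

C1 and C2 have opposite parity, so their axial bonds point in opposite directions.
With opposite-parity carbons, two substituents on the same face are one axial and one equatorial; opposite faces give both axial or both equatorial.
Here the groups are equatorial/equatorial → opposite face → trans.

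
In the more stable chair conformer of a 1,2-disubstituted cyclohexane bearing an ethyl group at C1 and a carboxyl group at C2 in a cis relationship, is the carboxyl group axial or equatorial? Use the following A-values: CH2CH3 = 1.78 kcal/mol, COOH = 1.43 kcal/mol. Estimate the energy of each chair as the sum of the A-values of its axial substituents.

C1 and C2 have opposite parity, so for the cis isomer the two substituents are one axial and one equatorial in each chair.
Chair I (ethyl axial, carboxyl equatorial): E = 1.78 kcal/mol.
Chair II (ethyl equatorial, carboxyl axial): E = 1.43 kcal/mol.
Chair II is the more stable (lower-energy) conformer, and in that chair the carboxyl group is axial.

axial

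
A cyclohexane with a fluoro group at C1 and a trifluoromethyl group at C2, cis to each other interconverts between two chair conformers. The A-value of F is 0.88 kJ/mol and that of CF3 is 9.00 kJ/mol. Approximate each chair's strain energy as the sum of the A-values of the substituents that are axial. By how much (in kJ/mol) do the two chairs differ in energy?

C1 and C2 have opposite parity, so for the cis isomer the two substituents are one axial and one equatorial in each chair.
Chair I (fluoro axial, trifluoromethyl equatorial): E = 0.88 kJ/mol.
Chair II (fluoro equatorial, trifluoromethyl axial): E = 9.00 kJ/mol.
ΔE = 9.00 − 0.88 = 8.12 kJ/mol; chair I is more stable.

8.12 kJ/mol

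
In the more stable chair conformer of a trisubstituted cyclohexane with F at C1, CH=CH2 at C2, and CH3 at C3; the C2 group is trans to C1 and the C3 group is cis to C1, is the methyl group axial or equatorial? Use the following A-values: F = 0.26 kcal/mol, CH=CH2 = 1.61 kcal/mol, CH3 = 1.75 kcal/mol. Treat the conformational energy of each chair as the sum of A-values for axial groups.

Chair I (fluoro axial, vinyl axial, methyl axial): E = 3.62 kcal/mol.
Chair II (fluoro equatorial, vinyl equatorial, methyl equatorial): E = 0.00 kcal/mol.
Chair II is the more stable (lower-energy) conformer, and in that chair the methyl group is equatorial.

equatorial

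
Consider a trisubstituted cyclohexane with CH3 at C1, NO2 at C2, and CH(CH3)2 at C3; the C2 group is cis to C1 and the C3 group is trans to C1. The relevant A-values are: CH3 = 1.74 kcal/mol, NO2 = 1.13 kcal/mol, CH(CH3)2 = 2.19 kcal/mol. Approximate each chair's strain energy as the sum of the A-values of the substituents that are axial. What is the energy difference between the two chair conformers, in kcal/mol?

Chair I (methyl axial, nitro equatorial, isopropyl equatorial): E = 1.74 kcal/mol.
Chair II (methyl equatorial, nitro axial, isopropyl axial): E = 3.32 kcal/mol.
ΔE = 3.32 − 1.74 = 1.58 kcal/mol; chair I is more stable.

1.58 kcal/mol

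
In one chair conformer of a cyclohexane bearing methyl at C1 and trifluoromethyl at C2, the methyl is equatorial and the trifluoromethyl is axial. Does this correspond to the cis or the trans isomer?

C1 and C2 have opposite parity, so their axial bonds point in opposite directions.
With opposite-parity carbons, two substituents on the same face are one axial and one equatorial; opposite faces give both axial or both equatorial.
Here the groups are equatorial/axial → same face → cis.

cis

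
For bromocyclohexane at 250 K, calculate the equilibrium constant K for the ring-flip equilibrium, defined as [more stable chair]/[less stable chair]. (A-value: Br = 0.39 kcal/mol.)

One chair has the bromo group axial (E = 0.39 kcal/mol) and the other has it equatorial (E = 0).
ΔG = 0.39 kcal/mol between the two chairs.
K = exp(ΔG/RT) with R = 1.987×10⁻³ kcal mol⁻¹ K⁻¹ and T = 250 K gives K ≈ 2.19.

K ≈ 2.19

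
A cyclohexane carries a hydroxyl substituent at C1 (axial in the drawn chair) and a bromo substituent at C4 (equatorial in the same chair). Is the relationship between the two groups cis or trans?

C1 and C4 have opposite parity, so their axial bonds point in opposite directions.
With opposite-parity carbons, two substituents on the same face are one axial and one equatorial; opposite faces give both axial or both equatorial.
Here the groups are axial/equatorial → same face → cis.

cis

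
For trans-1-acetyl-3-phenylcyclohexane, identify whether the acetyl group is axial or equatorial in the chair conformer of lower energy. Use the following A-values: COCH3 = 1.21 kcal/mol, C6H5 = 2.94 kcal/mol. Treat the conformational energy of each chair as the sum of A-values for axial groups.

axial

C1 and C3 have the same parity, so for the trans isomer the two substituents are one axial and one equatorial in each chair.
Chair I (acetyl axial, phenyl equatorial): E = 1.21 kcal/mol.
Chair II (acetyl equatorial, phenyl axial): E = 2.94 kcal/mol.
Chair I is the more stable (lower-energy) conformer, and in that chair the acetyl group is axial.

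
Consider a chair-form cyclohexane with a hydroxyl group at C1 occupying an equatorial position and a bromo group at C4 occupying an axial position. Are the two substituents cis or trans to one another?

C1 and C4 have opposite parity, so their axial bonds point in opposite directions.
With opposite-parity carbons, two substituents on the same face are one axial and one equatorial; opposite faces give both axial or both equatorial.
Here the groups are equatorial/axial → same face → cis.

cis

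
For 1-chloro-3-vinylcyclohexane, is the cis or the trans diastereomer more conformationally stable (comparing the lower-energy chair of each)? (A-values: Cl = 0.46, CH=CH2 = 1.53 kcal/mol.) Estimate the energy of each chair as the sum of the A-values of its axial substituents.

cis

At 1,3 positions (parity same): cis → (e,e or a,a); trans → (a,e or e,a).
Best chair for cis: E = 0.00 kcal/mol; best chair for trans: E = 0.46 kcal/mol.
The cis isomer is lower by 0.46 kcal/mol.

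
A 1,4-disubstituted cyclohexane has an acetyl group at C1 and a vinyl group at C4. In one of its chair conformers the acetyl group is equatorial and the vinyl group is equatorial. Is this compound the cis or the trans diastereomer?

C1 and C4 have opposite parity, so their axial bonds point in opposite directions.
With opposite-parity carbons, two substituents on the same face are one axial and one equatorial; opposite faces give both axial or both equatorial.
Here the groups are equatorial/equatorial → opposite face → trans.

trans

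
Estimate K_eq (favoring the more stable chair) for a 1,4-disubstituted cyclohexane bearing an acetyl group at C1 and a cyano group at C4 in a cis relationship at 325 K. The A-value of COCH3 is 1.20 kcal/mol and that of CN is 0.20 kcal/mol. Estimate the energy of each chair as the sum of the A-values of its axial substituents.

K ≈ 4.70

C1 and C4 have opposite parity, so for the cis isomer the two substituents are one axial and one equatorial in each chair.
Chair I (acetyl axial, cyano equatorial): E = 1.20 kcal/mol; chair II (acetyl equatorial, cyano axial): E = 0.20 kcal/mol.
ΔG = 1.00 kcal/mol between the two chairs.
K = exp(ΔG/RT) with R = 1.987×10⁻³ kcal mol⁻¹ K⁻¹ and T = 325 K gives K ≈ 4.7.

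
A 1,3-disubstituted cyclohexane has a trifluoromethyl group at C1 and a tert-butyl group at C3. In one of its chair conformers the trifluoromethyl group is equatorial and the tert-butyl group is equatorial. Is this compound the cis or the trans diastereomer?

cis

C1 and C3 have the same parity, so their axial bonds point in the same direction.
With same-parity carbons, two substituents on the same face are both axial or both equatorial; opposite faces give one of each.
Here the groups are equatorial/equatorial → same face → cis.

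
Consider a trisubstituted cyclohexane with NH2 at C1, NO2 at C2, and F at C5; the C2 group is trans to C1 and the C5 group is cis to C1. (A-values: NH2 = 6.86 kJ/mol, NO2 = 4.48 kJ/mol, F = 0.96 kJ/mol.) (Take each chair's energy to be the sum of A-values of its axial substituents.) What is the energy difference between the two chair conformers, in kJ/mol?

Chair I (amino axial, nitro axial, fluoro axial): E = 12.30 kJ/mol.
Chair II (amino equatorial, nitro equatorial, fluoro equatorial): E = 0.00 kJ/mol.
ΔE = 12.30 − 0.00 = 12.30 kJ/mol; chair II is more stable.

12.30 kJ/mol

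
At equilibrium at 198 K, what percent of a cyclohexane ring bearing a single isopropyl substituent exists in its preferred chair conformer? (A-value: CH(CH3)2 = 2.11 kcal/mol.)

One chair has the isopropyl group axial (E = 2.11 kcal/mol) and the other has it equatorial (E = 0).
ΔG = 2.11 kcal/mol between the two chairs.
K = exp(ΔG/RT) with R = 1.987×10⁻³ kcal mol⁻¹ K⁻¹ and T = 198 K gives K ≈ 213.
Fraction in the lower-energy chair = K/(K+1) = 99.5%.

99.5%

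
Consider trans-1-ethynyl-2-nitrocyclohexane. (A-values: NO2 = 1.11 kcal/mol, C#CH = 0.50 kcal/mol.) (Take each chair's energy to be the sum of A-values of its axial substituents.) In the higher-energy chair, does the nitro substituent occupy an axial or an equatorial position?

axial

C1 and C2 have opposite parity, so for the trans isomer the two substituents are e,e in one chair and a,a in the other.
Chair I (nitro axial, ethynyl axial): E = 1.61 kcal/mol.
Chair II (nitro equatorial, ethynyl equatorial): E = 0.00 kcal/mol.
Chair I is the less stable (higher-energy) conformer, and in that chair the nitro group is axial.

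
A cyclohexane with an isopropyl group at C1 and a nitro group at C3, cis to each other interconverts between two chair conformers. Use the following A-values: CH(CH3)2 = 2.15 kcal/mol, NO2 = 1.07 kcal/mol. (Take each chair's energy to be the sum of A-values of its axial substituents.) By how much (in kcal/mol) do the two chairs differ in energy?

3.22 kcal/mol

C1 and C3 have the same parity, so for the cis isomer the two substituents are e,e in one chair and a,a in the other.
Chair I (isopropyl axial, nitro axial): E = 3.22 kcal/mol.
Chair II (isopropyl equatorial, nitro equatorial): E = 0.00 kcal/mol.
ΔE = 3.22 − 0.00 = 3.22 kcal/mol; chair II is more stable.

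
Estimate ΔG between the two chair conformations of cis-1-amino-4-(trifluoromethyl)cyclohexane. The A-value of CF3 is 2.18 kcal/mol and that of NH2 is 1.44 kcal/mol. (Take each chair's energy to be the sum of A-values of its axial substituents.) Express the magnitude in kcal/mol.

0.74 kcal/mol

C1 and C4 have opposite parity, so for the cis isomer the two substituents are one axial and one equatorial in each chair.
Chair I (trifluoromethyl axial, amino equatorial): E = 2.18 kcal/mol.
Chair II (trifluoromethyl equatorial, amino axial): E = 1.44 kcal/mol.
ΔE = 2.18 − 1.44 = 0.74 kcal/mol; chair II is more stable.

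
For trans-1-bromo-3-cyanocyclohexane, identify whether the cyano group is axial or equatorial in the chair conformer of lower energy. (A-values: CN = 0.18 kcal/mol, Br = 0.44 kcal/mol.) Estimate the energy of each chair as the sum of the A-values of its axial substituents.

axial

C1 and C3 have the same parity, so for the trans isomer the two substituents are one axial and one equatorial in each chair.
Chair I (cyano axial, bromo equatorial): E = 0.18 kcal/mol.
Chair II (cyano equatorial, bromo axial): E = 0.44 kcal/mol.
Chair I is the more stable (lower-energy) conformer, and in that chair the cyano group is axial.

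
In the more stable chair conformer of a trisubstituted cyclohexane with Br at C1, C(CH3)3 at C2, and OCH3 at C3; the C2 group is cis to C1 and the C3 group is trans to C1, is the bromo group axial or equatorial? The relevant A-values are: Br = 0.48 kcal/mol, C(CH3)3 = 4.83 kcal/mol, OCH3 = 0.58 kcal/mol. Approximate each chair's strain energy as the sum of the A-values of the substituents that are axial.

Chair I (bromo axial, tert-butyl equatorial, methoxy equatorial): E = 0.48 kcal/mol.
Chair II (bromo equatorial, tert-butyl axial, methoxy axial): E = 5.41 kcal/mol.
Chair I is the more stable (lower-energy) conformer, and in that chair the bromo group is axial.

axial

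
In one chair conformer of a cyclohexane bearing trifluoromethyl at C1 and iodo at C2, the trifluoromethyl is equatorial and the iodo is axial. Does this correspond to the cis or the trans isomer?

C1 and C2 have opposite parity, so their axial bonds point in opposite directions.
With opposite-parity carbons, two substituents on the same face are one axial and one equatorial; opposite faces give both axial or both equatorial.
Here the groups are equatorial/axial → same face → cis.

cis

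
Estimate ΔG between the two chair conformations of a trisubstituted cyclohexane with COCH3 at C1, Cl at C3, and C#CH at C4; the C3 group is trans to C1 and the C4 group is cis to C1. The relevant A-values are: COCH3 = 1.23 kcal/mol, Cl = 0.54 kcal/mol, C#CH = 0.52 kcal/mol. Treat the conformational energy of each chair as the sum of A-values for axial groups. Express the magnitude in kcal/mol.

0.17 kcal/mol

Chair I (acetyl axial, chloro equatorial, ethynyl equatorial): E = 1.23 kcal/mol.
Chair II (acetyl equatorial, chloro axial, ethynyl axial): E = 1.06 kcal/mol.
ΔE = 1.23 − 1.06 = 0.17 kcal/mol; chair II is more stable.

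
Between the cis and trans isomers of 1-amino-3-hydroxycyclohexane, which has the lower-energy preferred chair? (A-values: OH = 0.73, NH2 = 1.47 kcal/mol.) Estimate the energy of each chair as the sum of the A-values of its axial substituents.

At 1,3 positions (parity same): cis → (e,e or a,a); trans → (a,e or e,a).
Best chair for cis: E = 0.00 kcal/mol; best chair for trans: E = 0.73 kcal/mol.
The cis isomer is lower by 0.73 kcal/mol.

cis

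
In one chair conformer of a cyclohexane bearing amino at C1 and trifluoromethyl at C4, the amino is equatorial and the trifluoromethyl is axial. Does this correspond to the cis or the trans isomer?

cis

C1 and C4 have opposite parity, so their axial bonds point in opposite directions.
With opposite-parity carbons, two substituents on the same face are one axial and one equatorial; opposite faces give both axial or both equatorial.
Here the groups are equatorial/axial → same face → cis.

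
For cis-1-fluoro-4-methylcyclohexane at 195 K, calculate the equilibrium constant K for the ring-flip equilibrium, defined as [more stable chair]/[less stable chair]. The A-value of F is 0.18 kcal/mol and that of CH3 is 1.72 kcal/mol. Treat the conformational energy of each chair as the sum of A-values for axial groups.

K ≈ 53.2

C1 and C4 have opposite parity, so for the cis isomer the two substituents are one axial and one equatorial in each chair.
Chair I (fluoro axial, methyl equatorial): E = 0.18 kcal/mol; chair II (fluoro equatorial, methyl axial): E = 1.72 kcal/mol.
ΔG = 1.54 kcal/mol between the two chairs.
K = exp(ΔG/RT) with R = 1.987×10⁻³ kcal mol⁻¹ K⁻¹ and T = 195 K gives K ≈ 53.2.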